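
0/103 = 0 = 0.00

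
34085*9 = 306765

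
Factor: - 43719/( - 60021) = 59/81 = 3^ ( - 4 )*59^1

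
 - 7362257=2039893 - 9402150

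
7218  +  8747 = 15965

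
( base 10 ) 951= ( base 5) 12301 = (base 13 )582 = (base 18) 2gf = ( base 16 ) 3b7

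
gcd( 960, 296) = 8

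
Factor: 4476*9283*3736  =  2^5 * 3^1*373^1*467^1*9283^1  =  155233445088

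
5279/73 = 72 + 23/73 = 72.32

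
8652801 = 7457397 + 1195404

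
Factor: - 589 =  - 19^1*31^1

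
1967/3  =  1967/3  =  655.67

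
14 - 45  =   - 31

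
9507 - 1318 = 8189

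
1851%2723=1851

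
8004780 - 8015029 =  - 10249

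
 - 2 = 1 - 3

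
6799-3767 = 3032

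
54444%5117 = 3274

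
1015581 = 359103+656478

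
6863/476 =6863/476 = 14.42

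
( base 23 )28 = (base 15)39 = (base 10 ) 54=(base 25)24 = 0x36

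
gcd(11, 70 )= 1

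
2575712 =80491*32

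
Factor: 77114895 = 3^1 *5^1*11^1*13^1*35951^1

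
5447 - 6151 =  - 704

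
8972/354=25 + 61/177 = 25.34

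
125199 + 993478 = 1118677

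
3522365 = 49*71885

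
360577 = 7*51511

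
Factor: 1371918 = 2^1*3^1*137^1*1669^1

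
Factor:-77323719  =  - 3^1*11^2*277^1*769^1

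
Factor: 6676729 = 6676729^1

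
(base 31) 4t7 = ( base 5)123000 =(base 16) 128E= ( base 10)4750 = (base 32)4KE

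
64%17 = 13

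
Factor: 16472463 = 3^1*7^1*449^1*1747^1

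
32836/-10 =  - 16418/5 = - 3283.60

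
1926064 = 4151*464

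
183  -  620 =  - 437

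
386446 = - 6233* ( - 62)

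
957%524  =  433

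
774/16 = 48 + 3/8 = 48.38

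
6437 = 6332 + 105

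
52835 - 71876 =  - 19041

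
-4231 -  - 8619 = 4388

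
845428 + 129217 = 974645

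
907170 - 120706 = 786464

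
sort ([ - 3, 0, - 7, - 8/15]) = [ - 7,-3 ,-8/15, 0]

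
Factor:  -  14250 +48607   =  34357 = 17^1* 43^1*47^1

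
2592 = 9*288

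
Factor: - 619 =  - 619^1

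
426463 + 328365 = 754828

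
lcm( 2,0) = 0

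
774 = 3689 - 2915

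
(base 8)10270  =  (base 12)2588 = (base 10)4280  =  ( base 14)17BA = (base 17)EDD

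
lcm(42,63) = 126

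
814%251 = 61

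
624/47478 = 104/7913 = 0.01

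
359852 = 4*89963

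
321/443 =321/443 = 0.72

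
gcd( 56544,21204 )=7068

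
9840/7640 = 246/191 = 1.29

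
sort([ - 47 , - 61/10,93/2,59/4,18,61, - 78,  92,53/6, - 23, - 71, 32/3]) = [  -  78, - 71, - 47, - 23,  -  61/10,  53/6,32/3,59/4,18,93/2,61, 92 ] 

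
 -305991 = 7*( - 43713)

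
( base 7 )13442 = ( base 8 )7110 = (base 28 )4ig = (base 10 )3656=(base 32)3I8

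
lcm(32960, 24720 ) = 98880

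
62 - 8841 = - 8779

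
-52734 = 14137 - 66871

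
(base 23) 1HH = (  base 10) 937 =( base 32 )t9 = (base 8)1651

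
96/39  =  32/13 = 2.46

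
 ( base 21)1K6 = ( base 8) 1543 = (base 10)867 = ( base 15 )3cc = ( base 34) PH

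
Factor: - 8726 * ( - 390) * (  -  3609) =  - 12281932260 = -2^2 * 3^3 * 5^1*13^1*  401^1 * 4363^1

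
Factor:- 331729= - 23^1 * 14423^1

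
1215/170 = 7 + 5/34= 7.15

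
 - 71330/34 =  - 35665/17  =  -2097.94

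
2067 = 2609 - 542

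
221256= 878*252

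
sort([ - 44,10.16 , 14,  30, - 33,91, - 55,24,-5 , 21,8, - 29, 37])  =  [  -  55, - 44,-33, - 29, - 5, 8 , 10.16,14,21,24,30,37, 91 ]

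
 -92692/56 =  - 1656 + 11/14=- 1655.21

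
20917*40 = 836680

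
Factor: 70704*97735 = 2^4*3^2 * 5^1*11^1*491^1*1777^1 = 6910255440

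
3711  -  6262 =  - 2551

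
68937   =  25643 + 43294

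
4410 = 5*882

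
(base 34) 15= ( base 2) 100111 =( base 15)29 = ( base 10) 39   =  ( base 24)1F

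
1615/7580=323/1516= 0.21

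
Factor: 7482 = 2^1 * 3^1 * 29^1*43^1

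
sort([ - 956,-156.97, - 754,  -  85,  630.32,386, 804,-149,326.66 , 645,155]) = [ -956, - 754,-156.97,-149, - 85, 155,  326.66,386,  630.32,645 , 804] 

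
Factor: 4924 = 2^2 * 1231^1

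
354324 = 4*88581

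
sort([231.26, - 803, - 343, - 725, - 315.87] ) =[- 803,-725, - 343 , - 315.87,231.26]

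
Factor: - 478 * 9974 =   -  4767572= - 2^2 * 239^1 * 4987^1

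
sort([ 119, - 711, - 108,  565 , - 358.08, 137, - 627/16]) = [ - 711,-358.08, - 108,-627/16, 119 , 137,  565] 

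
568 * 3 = 1704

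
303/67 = 303/67 = 4.52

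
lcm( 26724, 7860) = 133620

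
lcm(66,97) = 6402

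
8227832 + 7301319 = 15529151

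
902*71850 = 64808700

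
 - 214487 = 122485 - 336972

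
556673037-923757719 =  - 367084682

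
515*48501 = 24978015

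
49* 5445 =266805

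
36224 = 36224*1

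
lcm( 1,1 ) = 1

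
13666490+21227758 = 34894248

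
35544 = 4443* 8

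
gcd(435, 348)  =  87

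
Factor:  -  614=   -2^1*307^1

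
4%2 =0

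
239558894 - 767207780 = -527648886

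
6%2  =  0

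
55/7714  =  55/7714 = 0.01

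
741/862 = 741/862 = 0.86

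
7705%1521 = 100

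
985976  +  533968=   1519944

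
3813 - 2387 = 1426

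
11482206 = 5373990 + 6108216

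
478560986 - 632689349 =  - 154128363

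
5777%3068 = 2709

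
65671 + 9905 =75576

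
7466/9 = 829 + 5/9= 829.56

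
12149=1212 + 10937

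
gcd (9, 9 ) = 9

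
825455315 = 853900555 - 28445240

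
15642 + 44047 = 59689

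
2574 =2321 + 253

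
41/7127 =41/7127 = 0.01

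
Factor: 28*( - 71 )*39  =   - 77532 = -  2^2 * 3^1 * 7^1*13^1*71^1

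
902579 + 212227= 1114806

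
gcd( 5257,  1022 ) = 7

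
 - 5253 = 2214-7467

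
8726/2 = 4363 = 4363.00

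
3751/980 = 3751/980 = 3.83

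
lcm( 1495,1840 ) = 23920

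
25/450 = 1/18 = 0.06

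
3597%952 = 741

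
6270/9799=6270/9799 = 0.64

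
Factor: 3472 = 2^4  *7^1*31^1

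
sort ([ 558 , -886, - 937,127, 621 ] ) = [ - 937, - 886,127, 558, 621]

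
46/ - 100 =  - 23/50 = - 0.46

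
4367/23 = 189+20/23 = 189.87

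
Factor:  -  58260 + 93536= 35276 = 2^2 *8819^1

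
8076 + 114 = 8190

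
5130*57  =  292410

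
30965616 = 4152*7458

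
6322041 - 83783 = 6238258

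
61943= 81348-19405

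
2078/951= 2 + 176/951 =2.19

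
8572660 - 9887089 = -1314429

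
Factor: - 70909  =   - 23^1*3083^1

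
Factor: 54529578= 2^1 * 3^3 * 1009807^1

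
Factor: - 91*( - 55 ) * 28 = 140140   =  2^2*5^1*7^2*11^1*13^1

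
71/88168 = 71/88168 = 0.00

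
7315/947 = 7315/947 = 7.72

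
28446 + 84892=113338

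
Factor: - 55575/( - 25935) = 3^1*5^1*7^( - 1) = 15/7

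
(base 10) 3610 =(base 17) c86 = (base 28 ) 4gq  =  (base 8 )7032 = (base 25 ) 5JA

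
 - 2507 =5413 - 7920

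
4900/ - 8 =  -1225/2 = - 612.50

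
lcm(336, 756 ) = 3024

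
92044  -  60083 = 31961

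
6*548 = 3288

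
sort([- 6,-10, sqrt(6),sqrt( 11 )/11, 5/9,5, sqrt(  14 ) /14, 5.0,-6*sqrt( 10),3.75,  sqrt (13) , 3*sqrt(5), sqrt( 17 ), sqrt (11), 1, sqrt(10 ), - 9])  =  [ - 6*sqrt(10 ),-10, - 9, - 6, sqrt(14)/14, sqrt( 11 )/11,5/9, 1, sqrt( 6), sqrt(10), sqrt( 11 ) , sqrt(13),3.75 , sqrt( 17 ),5, 5.0, 3*sqrt(5)]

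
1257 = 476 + 781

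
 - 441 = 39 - 480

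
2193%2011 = 182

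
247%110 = 27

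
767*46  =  35282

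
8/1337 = 8/1337 = 0.01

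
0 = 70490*0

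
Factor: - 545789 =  - 545789^1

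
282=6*47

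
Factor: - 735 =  - 3^1*5^1*7^2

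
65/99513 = 65/99513 = 0.00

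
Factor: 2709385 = 5^1*7^1 * 199^1*389^1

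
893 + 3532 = 4425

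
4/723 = 4/723 = 0.01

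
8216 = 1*8216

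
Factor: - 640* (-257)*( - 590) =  - 2^8* 5^2*59^1*257^1 = - 97043200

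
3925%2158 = 1767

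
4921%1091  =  557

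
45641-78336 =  - 32695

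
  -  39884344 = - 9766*4084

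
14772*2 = 29544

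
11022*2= 22044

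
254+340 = 594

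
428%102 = 20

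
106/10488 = 53/5244 = 0.01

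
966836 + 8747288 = 9714124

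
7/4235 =1/605 = 0.00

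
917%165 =92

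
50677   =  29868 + 20809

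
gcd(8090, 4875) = 5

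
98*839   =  82222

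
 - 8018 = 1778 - 9796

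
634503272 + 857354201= 1491857473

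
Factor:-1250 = -2^1 * 5^4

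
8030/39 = 205 + 35/39 = 205.90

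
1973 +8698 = 10671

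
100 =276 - 176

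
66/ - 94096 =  - 33/47048  =  -0.00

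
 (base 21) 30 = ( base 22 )2J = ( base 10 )63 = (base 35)1S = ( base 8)77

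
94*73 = 6862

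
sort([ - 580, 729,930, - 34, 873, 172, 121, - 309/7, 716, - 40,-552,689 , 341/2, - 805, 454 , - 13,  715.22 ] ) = [ - 805, - 580,  -  552, - 309/7, - 40, - 34, - 13, 121, 341/2, 172,454, 689, 715.22, 716, 729, 873,  930] 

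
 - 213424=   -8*26678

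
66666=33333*2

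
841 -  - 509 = 1350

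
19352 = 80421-61069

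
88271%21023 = 4179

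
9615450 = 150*64103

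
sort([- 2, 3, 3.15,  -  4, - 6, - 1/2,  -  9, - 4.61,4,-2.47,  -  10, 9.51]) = [ - 10, - 9,  -  6, - 4.61, - 4,-2.47, - 2, - 1/2,  3,3.15, 4,  9.51] 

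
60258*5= 301290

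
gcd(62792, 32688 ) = 8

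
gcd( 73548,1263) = 3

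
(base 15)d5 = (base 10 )200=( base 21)9B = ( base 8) 310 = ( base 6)532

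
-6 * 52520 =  - 315120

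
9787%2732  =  1591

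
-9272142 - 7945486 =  - 17217628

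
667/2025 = 667/2025 = 0.33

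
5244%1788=1668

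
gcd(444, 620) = 4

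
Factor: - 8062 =-2^1*29^1*139^1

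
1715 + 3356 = 5071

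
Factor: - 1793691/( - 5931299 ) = 3^3*11^( - 2 )*31^1*2143^1*49019^(  -  1) 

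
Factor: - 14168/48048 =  - 23/78 = - 2^( - 1) * 3^( - 1)*13^ ( - 1)*23^1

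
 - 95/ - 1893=95/1893 =0.05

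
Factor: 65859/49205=87/65 = 3^1*5^(-1)*13^( - 1 )*29^1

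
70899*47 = 3332253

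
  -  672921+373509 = -299412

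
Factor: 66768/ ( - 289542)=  - 2^3*11^(- 1)  *13^1 * 41^(  -  1)=   - 104/451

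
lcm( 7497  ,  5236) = 329868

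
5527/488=11 + 159/488 = 11.33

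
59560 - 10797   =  48763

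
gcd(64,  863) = 1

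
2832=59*48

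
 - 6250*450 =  - 2812500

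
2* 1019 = 2038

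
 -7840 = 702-8542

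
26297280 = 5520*4764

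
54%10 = 4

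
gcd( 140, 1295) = 35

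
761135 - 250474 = 510661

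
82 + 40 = 122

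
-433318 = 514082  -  947400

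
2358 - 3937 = - 1579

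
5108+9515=14623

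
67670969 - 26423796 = 41247173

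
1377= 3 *459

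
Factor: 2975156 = 2^2 * 139^1*5351^1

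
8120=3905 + 4215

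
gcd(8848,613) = 1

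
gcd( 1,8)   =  1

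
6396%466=338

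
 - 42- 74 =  - 116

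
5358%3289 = 2069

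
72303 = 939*77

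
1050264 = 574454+475810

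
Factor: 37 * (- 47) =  - 1739 = - 37^1*  47^1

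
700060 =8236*85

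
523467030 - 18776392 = 504690638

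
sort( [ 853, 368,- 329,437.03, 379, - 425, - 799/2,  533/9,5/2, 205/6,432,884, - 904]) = [ - 904 , - 425,- 799/2, - 329, 5/2,  205/6, 533/9,368,379,432,437.03, 853, 884]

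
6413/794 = 8+61/794  =  8.08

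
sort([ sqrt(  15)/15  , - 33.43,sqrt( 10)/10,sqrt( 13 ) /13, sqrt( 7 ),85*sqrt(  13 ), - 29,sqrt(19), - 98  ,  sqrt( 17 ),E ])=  [-98, - 33.43,- 29,sqrt( 15)/15 , sqrt( 13) /13,sqrt(10 ) /10,sqrt (7 ) , E,sqrt ( 17),sqrt( 19), 85*sqrt (13)]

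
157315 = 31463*5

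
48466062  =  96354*503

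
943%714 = 229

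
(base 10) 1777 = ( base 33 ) 1KS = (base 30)1T7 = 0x6F1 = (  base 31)1QA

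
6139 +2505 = 8644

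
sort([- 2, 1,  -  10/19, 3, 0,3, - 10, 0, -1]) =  [ - 10, - 2, - 1, - 10/19, 0, 0, 1 , 3  ,  3]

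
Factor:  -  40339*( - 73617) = 3^1*13^1*29^1*53^1*107^1*463^1 = 2969636163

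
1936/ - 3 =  - 1936/3 = - 645.33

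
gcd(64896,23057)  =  1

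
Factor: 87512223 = 3^1*173^1 * 168617^1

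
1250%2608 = 1250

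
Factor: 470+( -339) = 131 = 131^1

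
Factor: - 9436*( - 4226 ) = 2^3*7^1*337^1*2113^1 = 39876536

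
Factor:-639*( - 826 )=527814 =2^1*3^2*7^1*59^1*71^1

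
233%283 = 233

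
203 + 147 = 350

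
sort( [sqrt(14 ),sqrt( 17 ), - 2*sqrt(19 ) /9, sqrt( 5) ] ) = [ - 2  *sqrt(19 )/9, sqrt( 5 ),sqrt(14 ), sqrt(17 )]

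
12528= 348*36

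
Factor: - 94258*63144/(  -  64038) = 2^3*3^1*13^( -1)*821^ ( - 1 )*877^1 *47129^1 = 991971192/10673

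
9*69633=626697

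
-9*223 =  - 2007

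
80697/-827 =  - 98+349/827 =- 97.58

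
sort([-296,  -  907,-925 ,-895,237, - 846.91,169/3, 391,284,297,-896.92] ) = [ - 925,- 907, - 896.92, - 895, - 846.91, - 296,169/3,237,284,297,391]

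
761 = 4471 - 3710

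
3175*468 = 1485900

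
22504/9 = 2500+4/9 = 2500.44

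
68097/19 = 3584 + 1/19 = 3584.05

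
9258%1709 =713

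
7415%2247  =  674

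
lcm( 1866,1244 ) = 3732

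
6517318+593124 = 7110442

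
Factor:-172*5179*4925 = - 2^2*  5^2*43^1*197^1*5179^1 = - 4387130900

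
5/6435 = 1/1287 = 0.00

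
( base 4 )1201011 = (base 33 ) 5N9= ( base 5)144323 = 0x1845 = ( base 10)6213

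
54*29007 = 1566378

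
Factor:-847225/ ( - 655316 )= 2^(-2 )*5^2*17^ ( - 1)*23^ ( - 1 )*419^( - 1)*33889^1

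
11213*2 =22426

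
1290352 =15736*82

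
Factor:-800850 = -2^1 * 3^1*5^2*19^1*281^1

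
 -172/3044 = - 1 + 718/761 = - 0.06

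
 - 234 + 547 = 313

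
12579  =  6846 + 5733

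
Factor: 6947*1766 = 2^1*883^1*6947^1= 12268402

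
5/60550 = 1/12110 = 0.00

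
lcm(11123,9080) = 444920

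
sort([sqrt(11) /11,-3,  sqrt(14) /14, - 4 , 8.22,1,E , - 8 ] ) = [ - 8,  -  4,  -  3, sqrt ( 14)/14,  sqrt(11 )/11,1, E,8.22] 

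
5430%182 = 152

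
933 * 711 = 663363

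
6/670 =3/335 = 0.01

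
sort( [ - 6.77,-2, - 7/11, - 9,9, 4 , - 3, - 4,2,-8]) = [  -  9 , - 8, - 6.77,-4, - 3, -2, - 7/11,2,4,9]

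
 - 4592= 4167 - 8759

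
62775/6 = 20925/2 = 10462.50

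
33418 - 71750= - 38332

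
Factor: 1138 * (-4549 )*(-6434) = 2^2*569^1*3217^1*4549^1 = 33307286708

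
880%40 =0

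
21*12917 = 271257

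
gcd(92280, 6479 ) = 1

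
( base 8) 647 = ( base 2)110100111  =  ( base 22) J5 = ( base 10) 423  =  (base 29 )eh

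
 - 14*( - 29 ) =406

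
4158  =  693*6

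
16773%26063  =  16773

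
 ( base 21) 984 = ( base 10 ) 4141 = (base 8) 10055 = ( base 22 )8c5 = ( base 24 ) 74D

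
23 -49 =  - 26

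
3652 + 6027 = 9679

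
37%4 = 1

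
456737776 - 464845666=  - 8107890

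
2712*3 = 8136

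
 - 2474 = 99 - 2573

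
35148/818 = 42 + 396/409 =42.97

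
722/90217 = 722/90217 = 0.01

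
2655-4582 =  - 1927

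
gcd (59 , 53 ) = 1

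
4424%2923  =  1501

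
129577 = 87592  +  41985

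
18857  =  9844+9013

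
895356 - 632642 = 262714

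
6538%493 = 129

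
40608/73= 556 + 20/73 = 556.27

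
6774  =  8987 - 2213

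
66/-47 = - 66/47= - 1.40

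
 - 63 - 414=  - 477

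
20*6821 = 136420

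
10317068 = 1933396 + 8383672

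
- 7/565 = -7/565 =-0.01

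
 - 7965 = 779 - 8744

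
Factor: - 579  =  -3^1*193^1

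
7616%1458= 326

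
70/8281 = 10/1183 = 0.01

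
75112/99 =758 + 70/99 = 758.71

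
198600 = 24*8275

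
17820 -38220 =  - 20400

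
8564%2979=2606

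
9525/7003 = 9525/7003  =  1.36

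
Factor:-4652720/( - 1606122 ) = 2^3*3^( - 3)*5^1*7^(  -  2 )*19^1*607^( - 1) * 3061^1 = 2326360/803061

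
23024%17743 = 5281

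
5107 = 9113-4006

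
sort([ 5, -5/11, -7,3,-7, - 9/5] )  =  [  -  7,-7,-9/5, - 5/11, 3,5 ]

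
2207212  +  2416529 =4623741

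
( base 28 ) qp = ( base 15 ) 353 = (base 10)753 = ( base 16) 2F1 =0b1011110001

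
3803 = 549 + 3254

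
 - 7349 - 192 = -7541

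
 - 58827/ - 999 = 58  +  295/333 = 58.89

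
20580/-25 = - 824 + 4/5 = - 823.20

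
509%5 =4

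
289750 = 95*3050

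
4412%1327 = 431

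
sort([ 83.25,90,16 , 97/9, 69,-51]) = [ - 51, 97/9, 16, 69, 83.25, 90 ] 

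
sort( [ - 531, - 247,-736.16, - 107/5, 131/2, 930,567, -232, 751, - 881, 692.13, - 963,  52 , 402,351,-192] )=[-963,- 881 ,  -  736.16, - 531  ,-247, -232, - 192,-107/5, 52,  131/2 , 351,402,  567 , 692.13,751,  930]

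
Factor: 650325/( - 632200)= -897/872=- 2^ ( - 3)*3^1 *13^1*23^1 * 109^( - 1 )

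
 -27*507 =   -  13689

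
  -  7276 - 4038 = - 11314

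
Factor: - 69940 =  - 2^2 * 5^1 *13^1 *269^1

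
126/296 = 63/148 =0.43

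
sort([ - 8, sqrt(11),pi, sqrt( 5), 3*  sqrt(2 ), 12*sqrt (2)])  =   [ - 8, sqrt( 5 ), pi,sqrt(11 ),3*sqrt( 2),12*sqrt(2 )] 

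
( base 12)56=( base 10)66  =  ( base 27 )2C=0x42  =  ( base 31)24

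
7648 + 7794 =15442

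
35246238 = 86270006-51023768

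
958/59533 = 958/59533 = 0.02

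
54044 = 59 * 916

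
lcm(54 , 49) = 2646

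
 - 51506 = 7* ( - 7358)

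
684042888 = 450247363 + 233795525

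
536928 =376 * 1428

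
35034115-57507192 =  - 22473077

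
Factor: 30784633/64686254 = 2^( - 1)* 11^1*71^(- 1) * 455537^ ( - 1 )*2798603^1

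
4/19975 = 4/19975 = 0.00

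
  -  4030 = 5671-9701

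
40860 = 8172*5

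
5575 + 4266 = 9841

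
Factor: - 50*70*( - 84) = 2^4 * 3^1*5^3*7^2 = 294000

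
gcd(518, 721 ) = 7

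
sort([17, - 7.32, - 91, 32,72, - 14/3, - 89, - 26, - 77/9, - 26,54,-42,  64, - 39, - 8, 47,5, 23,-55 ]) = [ - 91, - 89, - 55  , - 42, - 39, - 26, - 26, - 77/9, - 8, - 7.32, -14/3 , 5, 17, 23,32 , 47, 54, 64,72] 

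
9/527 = 9/527 =0.02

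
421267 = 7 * 60181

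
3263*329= 1073527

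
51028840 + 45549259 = 96578099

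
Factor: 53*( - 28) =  - 2^2*7^1*53^1 = - 1484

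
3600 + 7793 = 11393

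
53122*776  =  41222672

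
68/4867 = 68/4867 = 0.01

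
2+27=29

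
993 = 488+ 505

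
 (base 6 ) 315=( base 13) 92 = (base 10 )119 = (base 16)77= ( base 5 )434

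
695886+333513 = 1029399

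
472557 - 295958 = 176599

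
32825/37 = 887 +6/37 = 887.16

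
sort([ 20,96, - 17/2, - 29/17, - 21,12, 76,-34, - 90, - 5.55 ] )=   [ - 90, - 34, - 21,-17/2,-5.55,-29/17,12 , 20,  76, 96] 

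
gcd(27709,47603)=1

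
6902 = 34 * 203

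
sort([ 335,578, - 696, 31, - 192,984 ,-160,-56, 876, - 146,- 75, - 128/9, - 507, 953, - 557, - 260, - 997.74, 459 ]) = [ - 997.74, - 696,-557, - 507, - 260, - 192, - 160, - 146, - 75, - 56,  -  128/9, 31 , 335,459, 578, 876, 953,984]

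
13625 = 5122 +8503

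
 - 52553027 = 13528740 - 66081767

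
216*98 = 21168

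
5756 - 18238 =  - 12482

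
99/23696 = 99/23696 = 0.00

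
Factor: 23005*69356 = 2^2*5^1*7^1*43^1*107^1*2477^1 = 1595534780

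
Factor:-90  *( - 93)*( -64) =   -  2^7*3^3 * 5^1*31^1= - 535680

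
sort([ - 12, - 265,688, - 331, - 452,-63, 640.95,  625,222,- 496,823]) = [ - 496, - 452, - 331, - 265, - 63 , - 12, 222, 625, 640.95,688, 823]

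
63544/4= 15886 = 15886.00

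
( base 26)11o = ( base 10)726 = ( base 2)1011010110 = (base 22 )1b0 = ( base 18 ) 246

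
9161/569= 9161/569 =16.10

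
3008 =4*752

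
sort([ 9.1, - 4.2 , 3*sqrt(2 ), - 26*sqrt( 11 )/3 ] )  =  [ -26*sqrt ( 11)/3, - 4.2,3*sqrt ( 2),9.1] 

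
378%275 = 103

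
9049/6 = 9049/6 = 1508.17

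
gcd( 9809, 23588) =1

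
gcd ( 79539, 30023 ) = 1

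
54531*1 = 54531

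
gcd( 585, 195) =195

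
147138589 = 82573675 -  - 64564914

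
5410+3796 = 9206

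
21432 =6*3572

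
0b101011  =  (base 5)133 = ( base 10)43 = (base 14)31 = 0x2B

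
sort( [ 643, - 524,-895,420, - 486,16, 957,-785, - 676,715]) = [ - 895,-785,-676, - 524, - 486, 16, 420,643,715, 957 ] 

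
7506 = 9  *834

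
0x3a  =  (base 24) 2a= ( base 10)58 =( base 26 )26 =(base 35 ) 1N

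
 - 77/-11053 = 11/1579=0.01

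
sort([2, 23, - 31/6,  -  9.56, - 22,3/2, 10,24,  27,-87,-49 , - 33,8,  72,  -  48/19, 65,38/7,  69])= [ - 87 ,  -  49, - 33, -22 , - 9.56, - 31/6 , - 48/19,3/2, 2 , 38/7,8,10,23,24, 27,  65,  69,  72]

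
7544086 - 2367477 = 5176609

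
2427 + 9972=12399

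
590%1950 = 590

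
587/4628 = 587/4628= 0.13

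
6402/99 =64 + 2/3 = 64.67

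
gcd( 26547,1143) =3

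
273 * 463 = 126399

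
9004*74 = 666296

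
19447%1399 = 1260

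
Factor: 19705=5^1*7^1*563^1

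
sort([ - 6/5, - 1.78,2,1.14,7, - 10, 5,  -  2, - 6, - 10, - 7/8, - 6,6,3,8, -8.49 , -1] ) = [- 10,-10, - 8.49, - 6, - 6, - 2, - 1.78,-6/5, - 1, - 7/8,1.14,2,3 , 5,6, 7,8]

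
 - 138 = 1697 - 1835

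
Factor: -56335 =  - 5^1 * 19^1*593^1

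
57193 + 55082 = 112275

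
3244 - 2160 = 1084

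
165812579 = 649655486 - 483842907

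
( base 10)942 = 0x3AE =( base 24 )1F6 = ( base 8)1656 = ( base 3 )1021220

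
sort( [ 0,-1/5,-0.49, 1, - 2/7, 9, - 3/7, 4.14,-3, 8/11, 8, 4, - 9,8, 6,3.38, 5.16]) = [-9, - 3,-0.49, - 3/7, - 2/7, -1/5,0,8/11, 1, 3.38, 4  ,  4.14, 5.16,6, 8,8 , 9]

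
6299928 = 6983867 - 683939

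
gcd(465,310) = 155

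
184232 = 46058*4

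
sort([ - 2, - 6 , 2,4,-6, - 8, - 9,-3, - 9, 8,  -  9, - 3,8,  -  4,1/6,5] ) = [-9, - 9,-9 , - 8, - 6, - 6 , - 4, - 3, - 3, - 2, 1/6, 2,4,5, 8,8]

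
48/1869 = 16/623 = 0.03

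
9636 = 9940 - 304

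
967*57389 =55495163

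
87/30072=29/10024 = 0.00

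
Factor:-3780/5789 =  - 540/827 =- 2^2*3^3*5^1*827^(  -  1 )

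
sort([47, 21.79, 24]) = [ 21.79,24,47]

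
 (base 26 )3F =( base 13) 72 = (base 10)93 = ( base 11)85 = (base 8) 135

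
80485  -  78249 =2236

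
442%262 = 180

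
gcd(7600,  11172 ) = 76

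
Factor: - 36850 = - 2^1*5^2 * 11^1*67^1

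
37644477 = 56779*663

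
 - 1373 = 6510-7883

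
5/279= 5/279=0.02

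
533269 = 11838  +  521431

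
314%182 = 132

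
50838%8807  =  6803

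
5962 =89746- 83784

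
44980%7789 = 6035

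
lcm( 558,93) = 558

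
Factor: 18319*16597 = 304040443 = 7^2*2371^1* 2617^1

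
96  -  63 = 33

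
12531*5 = 62655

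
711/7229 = 711/7229 =0.10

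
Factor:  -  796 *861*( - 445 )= 304983420 = 2^2*3^1  *5^1*7^1*41^1 * 89^1*199^1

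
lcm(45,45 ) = 45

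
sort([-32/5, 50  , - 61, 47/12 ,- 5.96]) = [ - 61,  -  32/5, - 5.96, 47/12, 50 ]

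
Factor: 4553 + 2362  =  3^1*5^1*  461^1 = 6915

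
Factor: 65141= 65141^1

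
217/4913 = 217/4913 =0.04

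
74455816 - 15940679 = 58515137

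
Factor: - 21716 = -2^2*61^1*89^1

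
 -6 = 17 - 23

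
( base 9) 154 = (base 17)7b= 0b10000010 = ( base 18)74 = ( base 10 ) 130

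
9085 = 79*115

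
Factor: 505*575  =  290375 = 5^3*23^1 * 101^1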